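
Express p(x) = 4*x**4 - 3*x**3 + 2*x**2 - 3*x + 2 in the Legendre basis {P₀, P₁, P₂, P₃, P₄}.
(52/15)P₀ + (-24/5)P₁ + (76/21)P₂ + (-6/5)P₃ + (32/35)P₄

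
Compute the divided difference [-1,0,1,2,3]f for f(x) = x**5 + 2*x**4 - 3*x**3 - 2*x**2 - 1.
7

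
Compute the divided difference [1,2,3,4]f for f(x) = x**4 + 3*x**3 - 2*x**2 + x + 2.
13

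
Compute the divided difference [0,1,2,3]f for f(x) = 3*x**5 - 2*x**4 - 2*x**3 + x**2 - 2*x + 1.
61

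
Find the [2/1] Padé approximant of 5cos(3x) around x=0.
5 - 45*x**2/2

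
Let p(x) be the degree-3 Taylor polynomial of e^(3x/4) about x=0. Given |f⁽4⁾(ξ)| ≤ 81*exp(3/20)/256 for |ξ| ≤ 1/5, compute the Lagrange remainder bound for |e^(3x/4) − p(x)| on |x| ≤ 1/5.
27*exp(3/20)/1280000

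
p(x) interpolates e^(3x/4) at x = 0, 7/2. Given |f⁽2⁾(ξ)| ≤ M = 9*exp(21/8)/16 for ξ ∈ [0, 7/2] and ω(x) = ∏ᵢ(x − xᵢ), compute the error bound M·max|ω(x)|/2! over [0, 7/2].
441*exp(21/8)/512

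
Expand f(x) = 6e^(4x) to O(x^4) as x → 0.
6 + 24*x + 48*x**2 + 64*x**3 + O(x**4)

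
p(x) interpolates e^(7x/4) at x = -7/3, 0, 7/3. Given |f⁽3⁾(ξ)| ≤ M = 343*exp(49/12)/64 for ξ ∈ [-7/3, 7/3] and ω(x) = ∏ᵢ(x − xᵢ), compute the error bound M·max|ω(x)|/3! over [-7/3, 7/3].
117649*sqrt(3)*exp(49/12)/46656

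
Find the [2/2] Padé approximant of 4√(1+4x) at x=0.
(20*x**2 + 20*x + 4)/(x**2 + 3*x + 1)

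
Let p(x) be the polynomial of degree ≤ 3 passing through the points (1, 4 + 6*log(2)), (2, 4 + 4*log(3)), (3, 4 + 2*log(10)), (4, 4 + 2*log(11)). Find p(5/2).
4 + log(45*11**(7/8)*2**(3/4)*3**(1/4)*5**(1/8)/11)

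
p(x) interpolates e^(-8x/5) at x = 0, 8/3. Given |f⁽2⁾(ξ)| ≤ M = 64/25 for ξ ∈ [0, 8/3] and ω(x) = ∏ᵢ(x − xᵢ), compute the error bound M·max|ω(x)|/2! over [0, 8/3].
512/225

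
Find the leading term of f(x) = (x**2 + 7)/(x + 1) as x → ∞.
x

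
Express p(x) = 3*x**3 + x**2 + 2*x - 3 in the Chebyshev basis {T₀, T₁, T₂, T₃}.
(-5/2)T₀ + (17/4)T₁ + (1/2)T₂ + (3/4)T₃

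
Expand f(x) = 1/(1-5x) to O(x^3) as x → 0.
1 + 5*x + 25*x**2 + O(x**3)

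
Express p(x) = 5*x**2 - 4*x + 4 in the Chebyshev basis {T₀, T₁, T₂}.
(13/2)T₀ + (-4)T₁ + (5/2)T₂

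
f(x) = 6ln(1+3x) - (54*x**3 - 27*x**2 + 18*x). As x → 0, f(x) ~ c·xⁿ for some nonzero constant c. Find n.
4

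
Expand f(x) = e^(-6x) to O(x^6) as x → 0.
1 - 6*x + 18*x**2 - 36*x**3 + 54*x**4 - 324*x**5/5 + O(x**6)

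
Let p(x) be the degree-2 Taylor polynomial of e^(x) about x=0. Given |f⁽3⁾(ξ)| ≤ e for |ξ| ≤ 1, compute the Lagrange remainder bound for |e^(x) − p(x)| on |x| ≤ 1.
e/6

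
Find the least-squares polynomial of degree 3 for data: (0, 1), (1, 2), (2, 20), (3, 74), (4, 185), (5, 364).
26/21 + (-205/63)x + (19/42)x² + (53/18)x³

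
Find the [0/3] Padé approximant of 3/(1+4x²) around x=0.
3/(4*x**2 + 1)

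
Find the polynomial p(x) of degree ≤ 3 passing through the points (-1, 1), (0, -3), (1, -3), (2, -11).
-2*x**3 + 2*x**2 - 3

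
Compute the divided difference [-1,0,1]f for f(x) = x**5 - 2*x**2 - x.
-2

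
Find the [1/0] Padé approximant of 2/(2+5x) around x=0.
1 - 5*x/2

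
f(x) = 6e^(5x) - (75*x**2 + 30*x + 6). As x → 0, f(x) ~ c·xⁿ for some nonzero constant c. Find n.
3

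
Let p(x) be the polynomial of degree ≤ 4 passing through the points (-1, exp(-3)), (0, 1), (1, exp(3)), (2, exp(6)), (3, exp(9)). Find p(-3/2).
(315 + (-180*exp(6) - 420 + 378*exp(3) + 35*exp(9))*exp(3))*exp(-3)/128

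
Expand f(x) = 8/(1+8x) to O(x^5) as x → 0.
8 - 64*x + 512*x**2 - 4096*x**3 + 32768*x**4 + O(x**5)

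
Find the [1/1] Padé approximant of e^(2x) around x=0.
(x + 1)/(1 - x)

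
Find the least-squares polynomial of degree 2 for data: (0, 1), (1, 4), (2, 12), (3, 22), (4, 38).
1 + (6/5)x + (2)x²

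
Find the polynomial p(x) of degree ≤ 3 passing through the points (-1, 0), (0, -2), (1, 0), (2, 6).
2*x**2 - 2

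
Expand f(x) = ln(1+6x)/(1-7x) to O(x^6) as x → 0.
6*x + 24*x**2 + 240*x**3 + 1356*x**4 + 55236*x**5/5 + O(x**6)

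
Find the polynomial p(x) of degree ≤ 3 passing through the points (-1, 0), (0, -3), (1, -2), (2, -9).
-2*x**3 + 2*x**2 + x - 3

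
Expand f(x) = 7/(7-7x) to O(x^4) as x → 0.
1 + x + x**2 + x**3 + O(x**4)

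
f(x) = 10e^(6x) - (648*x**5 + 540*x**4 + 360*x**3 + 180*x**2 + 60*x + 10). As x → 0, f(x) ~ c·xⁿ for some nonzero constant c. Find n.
6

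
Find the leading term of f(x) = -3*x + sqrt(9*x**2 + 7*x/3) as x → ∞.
7/18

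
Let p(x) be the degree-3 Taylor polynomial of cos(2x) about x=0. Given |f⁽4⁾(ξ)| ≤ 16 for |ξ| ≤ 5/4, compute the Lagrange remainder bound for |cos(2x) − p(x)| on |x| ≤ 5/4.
625/384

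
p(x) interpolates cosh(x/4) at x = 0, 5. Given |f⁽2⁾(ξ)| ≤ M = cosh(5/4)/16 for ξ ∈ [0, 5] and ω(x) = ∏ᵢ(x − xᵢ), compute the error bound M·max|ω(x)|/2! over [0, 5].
25*cosh(5/4)/128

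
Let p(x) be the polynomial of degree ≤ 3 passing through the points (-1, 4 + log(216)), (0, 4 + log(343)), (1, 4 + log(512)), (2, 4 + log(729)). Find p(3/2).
4 + log(2304*2**(5/8)*21**(1/16)/7)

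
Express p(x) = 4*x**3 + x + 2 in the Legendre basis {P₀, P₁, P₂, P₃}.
(2)P₀ + (17/5)P₁ + (8/5)P₃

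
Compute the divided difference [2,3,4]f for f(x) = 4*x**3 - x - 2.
36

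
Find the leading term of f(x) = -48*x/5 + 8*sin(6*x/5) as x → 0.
-288*x**3/125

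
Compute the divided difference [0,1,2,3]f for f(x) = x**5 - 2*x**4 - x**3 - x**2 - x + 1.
12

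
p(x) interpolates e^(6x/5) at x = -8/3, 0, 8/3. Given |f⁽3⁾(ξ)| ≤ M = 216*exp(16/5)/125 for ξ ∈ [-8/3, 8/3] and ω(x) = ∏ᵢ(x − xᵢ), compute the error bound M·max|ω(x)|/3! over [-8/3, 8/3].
4096*sqrt(3)*exp(16/5)/3375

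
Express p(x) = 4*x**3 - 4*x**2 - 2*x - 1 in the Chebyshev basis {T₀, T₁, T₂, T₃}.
(-3)T₀ + T₁ + (-2)T₂ + T₃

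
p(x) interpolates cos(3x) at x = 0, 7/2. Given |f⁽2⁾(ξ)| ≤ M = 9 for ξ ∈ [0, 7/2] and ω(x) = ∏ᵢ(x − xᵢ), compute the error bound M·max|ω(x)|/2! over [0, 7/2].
441/32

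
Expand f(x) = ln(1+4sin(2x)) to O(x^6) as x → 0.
8*x - 32*x**2 + 496*x**3/3 - 2944*x**4/3 + 18640*x**5/3 + O(x**6)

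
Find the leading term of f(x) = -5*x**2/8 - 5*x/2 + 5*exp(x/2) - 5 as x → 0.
5*x**3/48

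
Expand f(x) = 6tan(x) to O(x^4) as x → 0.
6*x + 2*x**3 + O(x**4)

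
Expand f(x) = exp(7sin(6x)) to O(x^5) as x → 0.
1 + 42*x + 882*x**2 + 12096*x**3 + 119070*x**4 + O(x**5)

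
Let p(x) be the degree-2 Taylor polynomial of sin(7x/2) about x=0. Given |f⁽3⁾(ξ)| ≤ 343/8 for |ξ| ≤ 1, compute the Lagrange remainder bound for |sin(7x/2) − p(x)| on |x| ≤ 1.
343/48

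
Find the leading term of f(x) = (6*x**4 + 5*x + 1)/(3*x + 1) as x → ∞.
2*x**3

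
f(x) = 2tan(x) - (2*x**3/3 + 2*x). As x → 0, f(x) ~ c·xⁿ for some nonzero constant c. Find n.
5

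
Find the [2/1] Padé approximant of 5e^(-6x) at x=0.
(30*x**2 - 20*x + 5)/(2*x + 1)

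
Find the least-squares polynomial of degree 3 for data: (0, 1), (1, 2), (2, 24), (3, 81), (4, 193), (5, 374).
20/21 + (-199/63)x + (5/3)x² + (25/9)x³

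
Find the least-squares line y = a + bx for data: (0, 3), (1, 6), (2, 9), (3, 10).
a = 17/5, b = 12/5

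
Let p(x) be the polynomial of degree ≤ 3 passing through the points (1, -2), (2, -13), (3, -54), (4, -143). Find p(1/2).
-17/8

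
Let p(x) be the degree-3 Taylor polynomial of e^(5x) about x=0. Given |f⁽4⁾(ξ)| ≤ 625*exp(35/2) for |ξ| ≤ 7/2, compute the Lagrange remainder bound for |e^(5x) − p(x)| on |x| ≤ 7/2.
1500625*exp(35/2)/384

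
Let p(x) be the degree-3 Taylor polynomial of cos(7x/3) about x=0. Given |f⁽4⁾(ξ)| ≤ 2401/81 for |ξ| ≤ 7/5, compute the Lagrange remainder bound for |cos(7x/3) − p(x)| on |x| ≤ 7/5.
5764801/1215000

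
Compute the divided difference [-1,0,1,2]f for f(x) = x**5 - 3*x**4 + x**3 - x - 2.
0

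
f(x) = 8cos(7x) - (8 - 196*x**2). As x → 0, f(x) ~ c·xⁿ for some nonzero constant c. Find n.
4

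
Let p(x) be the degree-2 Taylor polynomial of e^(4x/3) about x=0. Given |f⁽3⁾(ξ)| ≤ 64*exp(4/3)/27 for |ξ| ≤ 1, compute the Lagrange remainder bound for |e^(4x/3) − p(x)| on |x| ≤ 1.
32*exp(4/3)/81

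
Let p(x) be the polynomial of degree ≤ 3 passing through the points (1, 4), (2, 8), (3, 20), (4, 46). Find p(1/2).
25/8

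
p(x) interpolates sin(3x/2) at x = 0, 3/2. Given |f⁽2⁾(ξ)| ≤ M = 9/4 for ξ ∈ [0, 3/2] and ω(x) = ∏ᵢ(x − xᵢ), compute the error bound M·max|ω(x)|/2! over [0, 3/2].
81/128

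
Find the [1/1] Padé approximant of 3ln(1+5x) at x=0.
15*x/(5*x/2 + 1)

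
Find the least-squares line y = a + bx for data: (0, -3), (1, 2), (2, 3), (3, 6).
a = -11/5, b = 14/5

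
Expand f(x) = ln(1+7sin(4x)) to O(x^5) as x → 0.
28*x - 392*x**2 + 21728*x**3/3 - 454720*x**4/3 + O(x**5)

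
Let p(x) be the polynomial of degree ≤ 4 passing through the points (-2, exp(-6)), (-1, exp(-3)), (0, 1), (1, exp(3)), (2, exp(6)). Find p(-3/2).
((-5*exp(6) - 70 + 28*exp(3))*exp(6) + 35 + 140*exp(3))*exp(-6)/128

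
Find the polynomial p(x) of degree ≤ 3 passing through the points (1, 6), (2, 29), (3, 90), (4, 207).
3*x**3 + x**2 - x + 3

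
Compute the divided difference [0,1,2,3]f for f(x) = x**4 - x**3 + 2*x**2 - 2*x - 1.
5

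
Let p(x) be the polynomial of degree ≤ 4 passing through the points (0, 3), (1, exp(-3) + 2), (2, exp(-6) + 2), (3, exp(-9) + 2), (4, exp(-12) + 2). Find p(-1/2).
(-420*exp(9) - 180*exp(3) + 35 + 378*exp(6) + 571*exp(12))*exp(-12)/128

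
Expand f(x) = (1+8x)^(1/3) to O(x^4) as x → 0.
1 + 8*x/3 - 64*x**2/9 + 2560*x**3/81 + O(x**4)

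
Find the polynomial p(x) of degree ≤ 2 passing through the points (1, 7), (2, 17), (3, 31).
2*x**2 + 4*x + 1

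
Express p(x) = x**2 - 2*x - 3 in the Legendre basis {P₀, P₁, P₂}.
(-8/3)P₀ + (-2)P₁ + (2/3)P₂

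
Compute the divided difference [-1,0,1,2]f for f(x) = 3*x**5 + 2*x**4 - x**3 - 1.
18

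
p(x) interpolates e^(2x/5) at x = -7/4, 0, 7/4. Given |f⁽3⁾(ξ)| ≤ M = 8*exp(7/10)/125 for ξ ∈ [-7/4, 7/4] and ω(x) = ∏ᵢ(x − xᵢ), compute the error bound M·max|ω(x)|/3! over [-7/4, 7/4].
343*sqrt(3)*exp(7/10)/27000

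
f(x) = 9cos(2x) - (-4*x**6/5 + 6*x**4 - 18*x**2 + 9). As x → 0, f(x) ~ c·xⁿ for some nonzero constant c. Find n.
8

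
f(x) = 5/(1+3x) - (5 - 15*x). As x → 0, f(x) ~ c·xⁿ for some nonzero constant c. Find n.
2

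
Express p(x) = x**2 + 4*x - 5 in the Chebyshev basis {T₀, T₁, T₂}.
(-9/2)T₀ + (4)T₁ + (1/2)T₂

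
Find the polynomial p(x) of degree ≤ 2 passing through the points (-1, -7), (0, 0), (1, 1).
-3*x**2 + 4*x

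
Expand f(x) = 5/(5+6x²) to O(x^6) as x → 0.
1 - 6*x**2/5 + 36*x**4/25 + O(x**6)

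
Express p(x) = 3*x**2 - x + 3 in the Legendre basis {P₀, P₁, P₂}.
(4)P₀ - P₁ + (2)P₂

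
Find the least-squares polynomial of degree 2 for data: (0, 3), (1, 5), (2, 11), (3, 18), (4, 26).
93/35 + (153/70)x + (13/14)x²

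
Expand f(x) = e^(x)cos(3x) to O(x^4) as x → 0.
1 + x - 4*x**2 - 13*x**3/3 + O(x**4)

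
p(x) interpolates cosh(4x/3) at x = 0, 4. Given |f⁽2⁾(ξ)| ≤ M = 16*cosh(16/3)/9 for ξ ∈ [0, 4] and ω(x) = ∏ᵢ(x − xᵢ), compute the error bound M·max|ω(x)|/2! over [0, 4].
32*cosh(16/3)/9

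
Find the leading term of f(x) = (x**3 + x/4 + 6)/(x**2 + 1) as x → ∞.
x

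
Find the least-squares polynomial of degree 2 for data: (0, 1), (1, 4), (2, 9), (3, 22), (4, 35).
1 + (3/5)x + (2)x²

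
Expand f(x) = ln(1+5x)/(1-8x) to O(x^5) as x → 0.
5*x + 55*x**2/2 + 785*x**3/3 + 23245*x**4/12 + O(x**5)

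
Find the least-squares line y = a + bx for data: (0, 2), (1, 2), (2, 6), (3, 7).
a = 7/5, b = 19/10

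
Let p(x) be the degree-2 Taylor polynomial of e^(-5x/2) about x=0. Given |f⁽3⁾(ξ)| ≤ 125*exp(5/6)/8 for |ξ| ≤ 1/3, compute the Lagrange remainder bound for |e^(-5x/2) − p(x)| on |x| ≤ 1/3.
125*exp(5/6)/1296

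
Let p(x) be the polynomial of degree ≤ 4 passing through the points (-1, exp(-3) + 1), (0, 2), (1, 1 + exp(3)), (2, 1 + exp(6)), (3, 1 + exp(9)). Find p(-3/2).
(315 + (-180*exp(6) - 292 + 378*exp(3) + 35*exp(9))*exp(3))*exp(-3)/128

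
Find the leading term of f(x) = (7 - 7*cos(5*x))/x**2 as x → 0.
175/2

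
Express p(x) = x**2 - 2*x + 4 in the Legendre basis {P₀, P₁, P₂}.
(13/3)P₀ + (-2)P₁ + (2/3)P₂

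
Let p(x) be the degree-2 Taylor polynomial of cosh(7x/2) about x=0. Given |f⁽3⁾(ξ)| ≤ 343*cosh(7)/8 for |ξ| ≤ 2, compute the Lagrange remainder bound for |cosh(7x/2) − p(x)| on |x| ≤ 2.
343*cosh(7)/6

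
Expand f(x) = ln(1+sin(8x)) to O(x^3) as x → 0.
8*x - 32*x**2 + O(x**3)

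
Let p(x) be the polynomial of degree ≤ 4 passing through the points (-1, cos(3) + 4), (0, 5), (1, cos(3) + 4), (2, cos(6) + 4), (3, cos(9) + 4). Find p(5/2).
35*cos(9)/128 - 75*cos(3)/128 + 35*cos(6)/32 + 135/32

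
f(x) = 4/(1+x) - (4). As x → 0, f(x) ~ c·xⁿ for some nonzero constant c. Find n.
1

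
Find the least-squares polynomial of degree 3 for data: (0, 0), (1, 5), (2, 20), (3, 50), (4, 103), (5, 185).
-1/18 + (2143/756)x + (167/126)x² + (119/108)x³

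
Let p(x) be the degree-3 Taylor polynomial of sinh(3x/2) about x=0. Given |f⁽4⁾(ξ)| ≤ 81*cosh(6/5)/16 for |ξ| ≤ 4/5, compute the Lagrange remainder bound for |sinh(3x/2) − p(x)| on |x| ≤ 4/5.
54*cosh(6/5)/625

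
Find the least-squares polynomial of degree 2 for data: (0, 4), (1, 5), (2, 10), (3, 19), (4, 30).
134/35 + (-9/35)x + (12/7)x²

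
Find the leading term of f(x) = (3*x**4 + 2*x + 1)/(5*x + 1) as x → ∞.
3*x**3/5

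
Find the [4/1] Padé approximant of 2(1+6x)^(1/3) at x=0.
(32*x**4/3 - 128*x**3/15 + 48*x**2/5 + 64*x/5 + 2)/(22*x/5 + 1)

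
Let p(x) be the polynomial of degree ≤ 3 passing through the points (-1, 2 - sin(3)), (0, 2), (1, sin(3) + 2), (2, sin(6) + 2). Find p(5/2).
35*sin(6)/16 - 15*sin(3)/8 + 2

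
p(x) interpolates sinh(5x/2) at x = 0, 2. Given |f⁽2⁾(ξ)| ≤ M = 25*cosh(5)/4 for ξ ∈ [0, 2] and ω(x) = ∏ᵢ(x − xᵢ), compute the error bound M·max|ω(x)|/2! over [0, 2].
25*cosh(5)/8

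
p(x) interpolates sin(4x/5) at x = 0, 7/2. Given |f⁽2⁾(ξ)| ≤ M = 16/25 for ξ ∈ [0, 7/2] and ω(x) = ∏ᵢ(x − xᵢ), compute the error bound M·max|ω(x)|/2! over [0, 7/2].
49/50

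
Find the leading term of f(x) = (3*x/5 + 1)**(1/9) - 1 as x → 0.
x/15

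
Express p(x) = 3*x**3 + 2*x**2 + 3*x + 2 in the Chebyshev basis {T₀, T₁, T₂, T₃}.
(3)T₀ + (21/4)T₁ + T₂ + (3/4)T₃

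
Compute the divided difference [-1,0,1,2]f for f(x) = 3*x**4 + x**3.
7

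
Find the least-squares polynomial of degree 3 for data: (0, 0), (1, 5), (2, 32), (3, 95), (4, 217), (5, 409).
1/42 + (47/252)x + (85/42)x² + (103/36)x³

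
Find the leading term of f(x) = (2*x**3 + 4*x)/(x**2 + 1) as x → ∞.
2*x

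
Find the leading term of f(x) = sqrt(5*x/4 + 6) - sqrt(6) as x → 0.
5*sqrt(6)*x/48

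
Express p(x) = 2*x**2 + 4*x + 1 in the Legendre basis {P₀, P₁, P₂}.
(5/3)P₀ + (4)P₁ + (4/3)P₂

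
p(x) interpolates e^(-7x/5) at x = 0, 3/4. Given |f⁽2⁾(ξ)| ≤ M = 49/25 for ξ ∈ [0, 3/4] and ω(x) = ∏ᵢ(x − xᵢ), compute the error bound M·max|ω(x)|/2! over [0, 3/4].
441/3200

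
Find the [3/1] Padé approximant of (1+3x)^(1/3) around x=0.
(-x**3/3 + x**2 + 3*x + 1)/(2*x + 1)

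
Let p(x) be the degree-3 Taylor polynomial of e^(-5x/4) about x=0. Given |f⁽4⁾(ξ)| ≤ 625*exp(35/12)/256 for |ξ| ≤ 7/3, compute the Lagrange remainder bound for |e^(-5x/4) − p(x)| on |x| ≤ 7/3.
1500625*exp(35/12)/497664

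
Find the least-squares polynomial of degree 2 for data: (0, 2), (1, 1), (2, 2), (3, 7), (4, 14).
72/35 + (-19/7)x + (10/7)x²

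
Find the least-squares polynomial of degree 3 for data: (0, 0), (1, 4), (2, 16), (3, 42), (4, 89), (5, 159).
5/42 + (241/252)x + (145/84)x² + (8/9)x³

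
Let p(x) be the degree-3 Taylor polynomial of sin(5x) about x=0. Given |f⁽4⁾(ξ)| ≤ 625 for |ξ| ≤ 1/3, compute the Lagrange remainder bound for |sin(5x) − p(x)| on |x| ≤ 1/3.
625/1944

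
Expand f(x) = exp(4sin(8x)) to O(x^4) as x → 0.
1 + 32*x + 512*x**2 + 5120*x**3 + O(x**4)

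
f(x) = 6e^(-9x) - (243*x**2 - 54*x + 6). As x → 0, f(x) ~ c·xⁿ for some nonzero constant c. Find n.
3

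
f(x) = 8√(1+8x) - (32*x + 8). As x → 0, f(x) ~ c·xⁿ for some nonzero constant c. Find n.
2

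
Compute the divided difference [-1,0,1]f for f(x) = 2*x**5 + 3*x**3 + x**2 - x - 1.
1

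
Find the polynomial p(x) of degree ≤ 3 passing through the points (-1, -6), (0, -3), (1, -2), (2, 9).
2*x**3 - x**2 - 3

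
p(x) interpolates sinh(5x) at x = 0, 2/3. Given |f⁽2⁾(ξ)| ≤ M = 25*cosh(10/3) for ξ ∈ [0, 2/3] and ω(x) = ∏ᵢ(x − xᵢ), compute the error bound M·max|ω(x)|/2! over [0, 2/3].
25*cosh(10/3)/18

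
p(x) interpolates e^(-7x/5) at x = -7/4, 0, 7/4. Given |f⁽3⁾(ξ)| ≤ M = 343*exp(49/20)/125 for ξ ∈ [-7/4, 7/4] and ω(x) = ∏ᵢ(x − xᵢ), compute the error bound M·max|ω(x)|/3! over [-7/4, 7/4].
117649*sqrt(3)*exp(49/20)/216000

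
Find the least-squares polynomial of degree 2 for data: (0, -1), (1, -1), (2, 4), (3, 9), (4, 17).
-46/35 + (1/35)x + (8/7)x²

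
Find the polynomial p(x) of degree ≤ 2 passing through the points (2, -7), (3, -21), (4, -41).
-3*x**2 + x + 3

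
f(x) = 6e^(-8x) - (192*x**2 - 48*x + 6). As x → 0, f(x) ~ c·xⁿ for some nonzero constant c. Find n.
3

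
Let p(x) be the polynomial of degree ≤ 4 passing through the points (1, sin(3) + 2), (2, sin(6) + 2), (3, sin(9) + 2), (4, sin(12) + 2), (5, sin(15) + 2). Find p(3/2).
35*sin(6)/32 - 35*sin(9)/64 + 7*sin(12)/32 - 5*sin(15)/128 + 35*sin(3)/128 + 2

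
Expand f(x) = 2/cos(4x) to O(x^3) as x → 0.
2 + 16*x**2 + O(x**3)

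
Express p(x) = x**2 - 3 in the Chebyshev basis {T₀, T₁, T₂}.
(-5/2)T₀ + (1/2)T₂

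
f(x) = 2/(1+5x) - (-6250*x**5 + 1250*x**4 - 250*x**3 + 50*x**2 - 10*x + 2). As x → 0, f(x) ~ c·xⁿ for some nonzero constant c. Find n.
6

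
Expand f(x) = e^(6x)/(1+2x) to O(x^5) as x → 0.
1 + 4*x + 10*x**2 + 16*x**3 + 22*x**4 + O(x**5)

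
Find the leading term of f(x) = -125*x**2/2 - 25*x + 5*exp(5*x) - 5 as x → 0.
625*x**3/6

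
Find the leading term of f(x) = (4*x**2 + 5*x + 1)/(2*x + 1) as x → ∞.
2*x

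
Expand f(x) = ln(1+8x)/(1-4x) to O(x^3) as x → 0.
8*x + O(x**3)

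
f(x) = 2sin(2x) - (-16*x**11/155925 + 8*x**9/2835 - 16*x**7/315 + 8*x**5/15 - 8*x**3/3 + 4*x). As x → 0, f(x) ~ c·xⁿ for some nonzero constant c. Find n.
13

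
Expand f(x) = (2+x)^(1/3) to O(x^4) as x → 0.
2**(1/3) + 2**(1/3)*x/6 - 2**(1/3)*x**2/36 + 5*2**(1/3)*x**3/648 + O(x**4)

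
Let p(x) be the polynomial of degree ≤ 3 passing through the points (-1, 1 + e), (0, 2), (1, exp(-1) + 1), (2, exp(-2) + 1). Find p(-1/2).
(-5*e + 1 + (5*e + 31)*exp(2))*exp(-2)/16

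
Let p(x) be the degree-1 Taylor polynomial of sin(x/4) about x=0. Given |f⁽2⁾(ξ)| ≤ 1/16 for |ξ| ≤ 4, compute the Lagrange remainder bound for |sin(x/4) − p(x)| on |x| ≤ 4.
1/2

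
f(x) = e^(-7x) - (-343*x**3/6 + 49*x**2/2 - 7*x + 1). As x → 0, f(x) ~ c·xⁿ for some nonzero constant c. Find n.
4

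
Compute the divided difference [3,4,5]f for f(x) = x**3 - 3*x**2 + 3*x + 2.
9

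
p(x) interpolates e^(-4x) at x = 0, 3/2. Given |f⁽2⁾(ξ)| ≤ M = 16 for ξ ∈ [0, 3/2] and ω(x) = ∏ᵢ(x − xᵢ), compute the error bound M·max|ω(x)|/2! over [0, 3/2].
9/2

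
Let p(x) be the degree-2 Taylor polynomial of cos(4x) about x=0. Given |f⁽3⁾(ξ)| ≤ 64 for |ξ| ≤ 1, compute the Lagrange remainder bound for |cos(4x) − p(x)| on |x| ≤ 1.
32/3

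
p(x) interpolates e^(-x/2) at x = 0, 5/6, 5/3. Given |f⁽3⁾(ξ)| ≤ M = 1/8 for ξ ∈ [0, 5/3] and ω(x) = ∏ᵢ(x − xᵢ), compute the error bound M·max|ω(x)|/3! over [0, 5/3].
125*sqrt(3)/46656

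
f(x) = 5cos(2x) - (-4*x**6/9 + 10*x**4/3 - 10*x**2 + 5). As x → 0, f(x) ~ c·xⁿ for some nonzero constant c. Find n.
8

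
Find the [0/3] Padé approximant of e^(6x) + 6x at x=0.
1/(-1332*x**3 + 126*x**2 - 12*x + 1)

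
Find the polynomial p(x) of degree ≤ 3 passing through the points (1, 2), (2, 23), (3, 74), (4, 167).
2*x**3 + 3*x**2 - 2*x - 1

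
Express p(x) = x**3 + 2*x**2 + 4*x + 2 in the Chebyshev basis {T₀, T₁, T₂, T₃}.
(3)T₀ + (19/4)T₁ + T₂ + (1/4)T₃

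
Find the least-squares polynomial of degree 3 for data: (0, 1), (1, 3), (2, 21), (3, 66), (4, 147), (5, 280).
6/7 + (-26/21)x + (51/28)x² + (23/12)x³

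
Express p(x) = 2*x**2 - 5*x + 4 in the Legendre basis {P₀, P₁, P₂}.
(14/3)P₀ + (-5)P₁ + (4/3)P₂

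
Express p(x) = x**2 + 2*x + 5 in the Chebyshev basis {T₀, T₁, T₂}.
(11/2)T₀ + (2)T₁ + (1/2)T₂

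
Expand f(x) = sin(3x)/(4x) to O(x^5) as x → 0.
3/4 - 9*x**2/8 + 81*x**4/160 + O(x**5)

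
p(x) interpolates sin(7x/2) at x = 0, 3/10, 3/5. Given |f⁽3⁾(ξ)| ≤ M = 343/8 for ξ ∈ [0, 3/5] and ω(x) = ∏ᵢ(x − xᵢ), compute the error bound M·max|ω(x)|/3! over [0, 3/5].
343*sqrt(3)/8000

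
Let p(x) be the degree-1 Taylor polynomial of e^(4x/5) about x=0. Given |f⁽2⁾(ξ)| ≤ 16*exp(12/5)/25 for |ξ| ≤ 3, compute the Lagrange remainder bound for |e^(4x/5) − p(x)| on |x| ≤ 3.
72*exp(12/5)/25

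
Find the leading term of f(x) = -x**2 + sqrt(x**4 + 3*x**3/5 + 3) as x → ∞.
3*x/10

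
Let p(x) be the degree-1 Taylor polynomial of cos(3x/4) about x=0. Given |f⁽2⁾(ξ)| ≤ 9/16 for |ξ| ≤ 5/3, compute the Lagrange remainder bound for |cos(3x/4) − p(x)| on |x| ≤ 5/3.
25/32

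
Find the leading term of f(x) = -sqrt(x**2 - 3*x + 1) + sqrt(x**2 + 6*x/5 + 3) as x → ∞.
21/10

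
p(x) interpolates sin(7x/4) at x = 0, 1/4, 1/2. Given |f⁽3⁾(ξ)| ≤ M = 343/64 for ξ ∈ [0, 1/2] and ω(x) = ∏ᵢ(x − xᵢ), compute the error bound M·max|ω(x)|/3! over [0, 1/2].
343*sqrt(3)/110592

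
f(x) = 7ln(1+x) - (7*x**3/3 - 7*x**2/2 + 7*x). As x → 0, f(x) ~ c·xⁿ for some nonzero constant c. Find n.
4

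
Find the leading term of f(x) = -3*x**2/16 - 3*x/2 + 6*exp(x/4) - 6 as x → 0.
x**3/64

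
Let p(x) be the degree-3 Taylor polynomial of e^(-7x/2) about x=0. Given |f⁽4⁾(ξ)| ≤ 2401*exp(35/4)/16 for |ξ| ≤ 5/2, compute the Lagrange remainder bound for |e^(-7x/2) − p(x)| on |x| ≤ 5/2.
1500625*exp(35/4)/6144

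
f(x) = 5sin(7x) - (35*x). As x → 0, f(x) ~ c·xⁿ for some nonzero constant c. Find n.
3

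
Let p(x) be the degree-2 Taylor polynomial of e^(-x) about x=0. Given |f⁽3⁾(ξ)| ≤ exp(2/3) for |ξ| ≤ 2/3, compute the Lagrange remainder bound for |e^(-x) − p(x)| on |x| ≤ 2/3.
4*exp(2/3)/81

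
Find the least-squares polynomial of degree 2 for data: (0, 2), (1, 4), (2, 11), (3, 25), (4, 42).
66/35 + (-33/70)x + (37/14)x²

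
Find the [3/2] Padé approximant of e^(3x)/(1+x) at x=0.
(-9*x**3/10 - 9*x**2/20 + 1)/(21*x**2/20 - 2*x + 1)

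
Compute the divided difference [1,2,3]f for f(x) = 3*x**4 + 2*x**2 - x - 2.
77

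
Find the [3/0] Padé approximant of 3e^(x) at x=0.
x**3/2 + 3*x**2/2 + 3*x + 3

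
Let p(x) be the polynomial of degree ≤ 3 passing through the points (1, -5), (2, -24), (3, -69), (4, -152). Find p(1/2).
-3/2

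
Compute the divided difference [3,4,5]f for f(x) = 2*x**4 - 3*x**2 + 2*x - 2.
191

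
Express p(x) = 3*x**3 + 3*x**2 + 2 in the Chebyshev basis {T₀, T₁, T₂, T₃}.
(7/2)T₀ + (9/4)T₁ + (3/2)T₂ + (3/4)T₃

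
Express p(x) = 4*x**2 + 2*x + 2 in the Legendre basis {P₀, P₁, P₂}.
(10/3)P₀ + (2)P₁ + (8/3)P₂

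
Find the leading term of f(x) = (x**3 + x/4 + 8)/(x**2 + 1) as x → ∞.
x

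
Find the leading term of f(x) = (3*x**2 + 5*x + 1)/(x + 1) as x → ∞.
3*x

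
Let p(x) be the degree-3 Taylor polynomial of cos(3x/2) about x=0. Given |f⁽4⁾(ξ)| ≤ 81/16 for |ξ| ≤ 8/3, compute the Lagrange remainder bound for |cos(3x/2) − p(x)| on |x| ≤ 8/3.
32/3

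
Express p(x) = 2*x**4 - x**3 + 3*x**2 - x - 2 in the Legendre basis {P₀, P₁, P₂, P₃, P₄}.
(-3/5)P₀ + (-8/5)P₁ + (22/7)P₂ + (-2/5)P₃ + (16/35)P₄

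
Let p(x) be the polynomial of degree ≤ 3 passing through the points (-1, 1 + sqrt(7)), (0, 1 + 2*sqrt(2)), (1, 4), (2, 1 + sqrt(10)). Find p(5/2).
-89/16 - 5*sqrt(7)/16 + 21*sqrt(2)/8 + 35*sqrt(10)/16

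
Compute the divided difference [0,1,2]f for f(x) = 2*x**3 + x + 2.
6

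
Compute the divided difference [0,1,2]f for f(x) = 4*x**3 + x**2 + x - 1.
13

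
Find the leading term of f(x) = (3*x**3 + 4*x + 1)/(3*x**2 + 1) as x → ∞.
x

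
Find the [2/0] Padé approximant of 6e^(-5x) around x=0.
75*x**2 - 30*x + 6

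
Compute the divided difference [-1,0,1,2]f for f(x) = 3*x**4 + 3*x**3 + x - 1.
9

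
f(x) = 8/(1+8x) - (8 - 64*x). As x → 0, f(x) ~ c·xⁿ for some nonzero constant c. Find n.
2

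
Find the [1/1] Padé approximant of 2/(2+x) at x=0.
1/(x/2 + 1)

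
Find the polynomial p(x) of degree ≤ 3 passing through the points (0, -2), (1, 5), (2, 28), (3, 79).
2*x**3 + 2*x**2 + 3*x - 2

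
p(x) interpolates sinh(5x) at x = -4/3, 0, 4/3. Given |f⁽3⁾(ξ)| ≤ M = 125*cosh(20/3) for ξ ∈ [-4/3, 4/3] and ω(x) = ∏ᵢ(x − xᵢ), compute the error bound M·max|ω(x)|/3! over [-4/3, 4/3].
8000*sqrt(3)*cosh(20/3)/729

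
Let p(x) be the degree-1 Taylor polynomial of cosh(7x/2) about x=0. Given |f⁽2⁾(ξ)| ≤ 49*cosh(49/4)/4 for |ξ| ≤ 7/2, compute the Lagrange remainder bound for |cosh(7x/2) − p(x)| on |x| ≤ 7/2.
2401*cosh(49/4)/32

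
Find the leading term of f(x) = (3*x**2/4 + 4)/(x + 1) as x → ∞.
3*x/4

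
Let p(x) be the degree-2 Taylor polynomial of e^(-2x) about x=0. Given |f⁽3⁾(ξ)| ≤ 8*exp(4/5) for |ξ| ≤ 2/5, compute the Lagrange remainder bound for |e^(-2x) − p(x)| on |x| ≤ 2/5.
32*exp(4/5)/375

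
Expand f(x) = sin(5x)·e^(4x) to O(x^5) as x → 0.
5*x + 20*x**2 + 115*x**3/6 - 30*x**4 + O(x**5)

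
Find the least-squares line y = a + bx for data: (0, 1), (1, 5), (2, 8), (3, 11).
a = 13/10, b = 33/10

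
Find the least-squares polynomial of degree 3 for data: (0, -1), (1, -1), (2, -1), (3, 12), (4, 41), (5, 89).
-38/63 + (-667/378)x + (-109/126)x² + (26/27)x³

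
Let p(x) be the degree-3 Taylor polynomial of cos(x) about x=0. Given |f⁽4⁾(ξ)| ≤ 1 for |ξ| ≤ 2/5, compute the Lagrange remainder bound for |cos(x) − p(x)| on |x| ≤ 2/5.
2/1875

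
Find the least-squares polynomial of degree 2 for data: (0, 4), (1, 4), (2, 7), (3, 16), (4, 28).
143/35 + (-18/7)x + (15/7)x²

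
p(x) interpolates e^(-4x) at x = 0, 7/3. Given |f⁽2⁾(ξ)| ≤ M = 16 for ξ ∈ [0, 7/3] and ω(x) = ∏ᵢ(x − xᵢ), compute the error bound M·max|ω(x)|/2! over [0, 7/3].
98/9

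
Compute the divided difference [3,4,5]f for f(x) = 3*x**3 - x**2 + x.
35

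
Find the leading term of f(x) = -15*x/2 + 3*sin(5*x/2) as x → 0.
-125*x**3/16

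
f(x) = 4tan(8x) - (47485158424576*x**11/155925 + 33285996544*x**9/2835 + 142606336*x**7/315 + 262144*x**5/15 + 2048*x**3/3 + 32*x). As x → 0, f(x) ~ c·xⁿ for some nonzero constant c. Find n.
13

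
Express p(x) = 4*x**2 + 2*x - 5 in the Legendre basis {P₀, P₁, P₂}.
(-11/3)P₀ + (2)P₁ + (8/3)P₂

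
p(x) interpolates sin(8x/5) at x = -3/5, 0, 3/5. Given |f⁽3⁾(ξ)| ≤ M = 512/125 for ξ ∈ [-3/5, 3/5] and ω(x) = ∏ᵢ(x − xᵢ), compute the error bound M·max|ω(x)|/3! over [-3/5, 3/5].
512*sqrt(3)/15625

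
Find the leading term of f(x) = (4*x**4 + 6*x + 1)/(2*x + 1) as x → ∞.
2*x**3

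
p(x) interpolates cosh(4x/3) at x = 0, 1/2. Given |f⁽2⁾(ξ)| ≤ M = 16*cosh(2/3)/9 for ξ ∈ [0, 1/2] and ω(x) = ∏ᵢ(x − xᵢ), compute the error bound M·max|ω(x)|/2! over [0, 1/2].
cosh(2/3)/18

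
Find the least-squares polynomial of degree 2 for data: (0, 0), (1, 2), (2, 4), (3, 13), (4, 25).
16/35 + (-113/70)x + (27/14)x²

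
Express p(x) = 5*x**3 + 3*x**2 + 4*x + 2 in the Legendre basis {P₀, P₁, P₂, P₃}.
(3)P₀ + (7)P₁ + (2)P₂ + (2)P₃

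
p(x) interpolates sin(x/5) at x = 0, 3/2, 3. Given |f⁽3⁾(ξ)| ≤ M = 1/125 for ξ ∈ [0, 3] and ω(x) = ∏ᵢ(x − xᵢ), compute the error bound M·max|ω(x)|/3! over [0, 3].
sqrt(3)/1000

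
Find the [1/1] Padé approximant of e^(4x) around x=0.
(2*x + 1)/(1 - 2*x)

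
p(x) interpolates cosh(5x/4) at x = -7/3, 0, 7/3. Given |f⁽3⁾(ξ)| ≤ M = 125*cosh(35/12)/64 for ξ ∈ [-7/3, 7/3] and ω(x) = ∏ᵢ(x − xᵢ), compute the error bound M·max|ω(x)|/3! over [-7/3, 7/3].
42875*sqrt(3)*cosh(35/12)/46656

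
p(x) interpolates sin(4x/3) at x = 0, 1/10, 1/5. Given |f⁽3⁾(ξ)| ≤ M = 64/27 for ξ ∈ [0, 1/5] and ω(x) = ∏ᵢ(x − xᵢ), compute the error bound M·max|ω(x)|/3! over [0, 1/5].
8*sqrt(3)/91125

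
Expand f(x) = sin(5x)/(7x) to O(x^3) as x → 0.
5/7 - 125*x**2/42 + O(x**3)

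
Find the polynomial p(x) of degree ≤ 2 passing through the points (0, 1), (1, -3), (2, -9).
-x**2 - 3*x + 1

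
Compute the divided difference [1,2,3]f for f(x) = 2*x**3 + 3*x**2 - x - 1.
15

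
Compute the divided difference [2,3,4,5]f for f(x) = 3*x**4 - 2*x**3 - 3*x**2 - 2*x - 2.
40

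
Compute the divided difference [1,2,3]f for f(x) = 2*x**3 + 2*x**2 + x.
14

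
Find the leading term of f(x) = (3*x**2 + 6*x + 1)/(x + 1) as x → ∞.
3*x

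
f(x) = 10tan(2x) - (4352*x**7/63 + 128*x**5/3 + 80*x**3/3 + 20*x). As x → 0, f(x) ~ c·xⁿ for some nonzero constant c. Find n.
9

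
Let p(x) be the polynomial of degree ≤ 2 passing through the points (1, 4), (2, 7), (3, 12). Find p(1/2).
13/4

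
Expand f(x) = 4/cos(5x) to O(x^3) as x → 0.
4 + 50*x**2 + O(x**3)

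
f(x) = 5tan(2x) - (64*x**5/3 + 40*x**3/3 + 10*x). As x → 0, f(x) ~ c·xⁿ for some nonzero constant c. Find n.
7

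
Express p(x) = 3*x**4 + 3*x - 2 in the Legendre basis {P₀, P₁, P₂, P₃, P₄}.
(-7/5)P₀ + (3)P₁ + (12/7)P₂ + (24/35)P₄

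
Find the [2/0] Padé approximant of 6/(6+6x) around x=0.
x**2 - x + 1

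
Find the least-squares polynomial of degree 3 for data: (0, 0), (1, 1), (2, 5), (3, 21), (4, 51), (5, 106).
-1/126 + (913/756)x + (-347/252)x² + (29/27)x³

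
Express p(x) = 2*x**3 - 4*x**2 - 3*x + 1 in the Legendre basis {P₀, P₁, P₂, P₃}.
(-1/3)P₀ + (-9/5)P₁ + (-8/3)P₂ + (4/5)P₃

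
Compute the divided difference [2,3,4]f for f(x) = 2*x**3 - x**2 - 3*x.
17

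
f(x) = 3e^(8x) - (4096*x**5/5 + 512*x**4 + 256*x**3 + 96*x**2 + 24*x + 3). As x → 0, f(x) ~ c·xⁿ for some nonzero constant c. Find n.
6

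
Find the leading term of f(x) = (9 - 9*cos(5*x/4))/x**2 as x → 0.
225/32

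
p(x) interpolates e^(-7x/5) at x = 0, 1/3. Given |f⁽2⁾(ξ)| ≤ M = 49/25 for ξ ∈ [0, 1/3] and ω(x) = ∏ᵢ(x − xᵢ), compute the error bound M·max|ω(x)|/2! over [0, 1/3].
49/1800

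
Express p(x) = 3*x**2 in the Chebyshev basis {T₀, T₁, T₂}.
(3/2)T₀ + (3/2)T₂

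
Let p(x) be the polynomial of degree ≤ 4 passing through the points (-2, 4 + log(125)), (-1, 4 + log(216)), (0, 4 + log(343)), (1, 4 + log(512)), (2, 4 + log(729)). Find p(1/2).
4 + log(392*2**(3/4)*3**(19/64)*5**(9/128)*7**(7/64)/3)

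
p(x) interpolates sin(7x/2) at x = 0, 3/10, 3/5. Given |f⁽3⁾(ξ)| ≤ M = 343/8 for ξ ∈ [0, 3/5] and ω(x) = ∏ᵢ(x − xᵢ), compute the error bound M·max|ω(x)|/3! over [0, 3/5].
343*sqrt(3)/8000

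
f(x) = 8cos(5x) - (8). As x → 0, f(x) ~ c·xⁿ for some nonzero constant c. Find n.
2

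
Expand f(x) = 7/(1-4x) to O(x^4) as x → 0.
7 + 28*x + 112*x**2 + 448*x**3 + O(x**4)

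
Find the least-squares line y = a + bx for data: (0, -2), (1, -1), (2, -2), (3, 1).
a = -11/5, b = 4/5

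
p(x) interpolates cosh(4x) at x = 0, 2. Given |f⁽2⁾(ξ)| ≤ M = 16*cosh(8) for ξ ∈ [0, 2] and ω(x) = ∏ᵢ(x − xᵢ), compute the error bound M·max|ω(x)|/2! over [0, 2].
8*cosh(8)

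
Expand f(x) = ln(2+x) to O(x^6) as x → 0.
log(2) + x/2 - x**2/8 + x**3/24 - x**4/64 + x**5/160 + O(x**6)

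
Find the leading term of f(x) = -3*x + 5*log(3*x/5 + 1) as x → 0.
-9*x**2/10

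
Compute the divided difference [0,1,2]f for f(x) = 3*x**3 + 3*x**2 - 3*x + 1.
12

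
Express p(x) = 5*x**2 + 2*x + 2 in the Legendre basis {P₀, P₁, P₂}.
(11/3)P₀ + (2)P₁ + (10/3)P₂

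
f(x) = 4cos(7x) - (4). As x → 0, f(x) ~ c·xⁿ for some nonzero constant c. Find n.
2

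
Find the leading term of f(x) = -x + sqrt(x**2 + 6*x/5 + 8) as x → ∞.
3/5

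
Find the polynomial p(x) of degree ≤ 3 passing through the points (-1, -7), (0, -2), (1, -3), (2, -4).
x**3 - 3*x**2 + x - 2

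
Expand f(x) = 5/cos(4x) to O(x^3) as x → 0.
5 + 40*x**2 + O(x**3)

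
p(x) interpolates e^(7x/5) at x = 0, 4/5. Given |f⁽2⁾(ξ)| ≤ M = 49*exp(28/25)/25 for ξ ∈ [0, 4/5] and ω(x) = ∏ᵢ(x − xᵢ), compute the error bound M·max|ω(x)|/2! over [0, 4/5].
98*exp(28/25)/625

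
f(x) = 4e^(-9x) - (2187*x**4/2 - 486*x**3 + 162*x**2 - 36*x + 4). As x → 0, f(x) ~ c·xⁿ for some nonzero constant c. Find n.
5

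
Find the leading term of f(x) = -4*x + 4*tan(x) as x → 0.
4*x**3/3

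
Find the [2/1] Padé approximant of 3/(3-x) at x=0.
1/(1 - x/3)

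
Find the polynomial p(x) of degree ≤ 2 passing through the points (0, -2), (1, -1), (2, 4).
2*x**2 - x - 2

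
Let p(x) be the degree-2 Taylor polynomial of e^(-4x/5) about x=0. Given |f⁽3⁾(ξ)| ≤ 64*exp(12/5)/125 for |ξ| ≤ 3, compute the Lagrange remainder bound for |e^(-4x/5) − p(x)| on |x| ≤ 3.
288*exp(12/5)/125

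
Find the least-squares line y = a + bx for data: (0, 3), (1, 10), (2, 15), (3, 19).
a = 19/5, b = 53/10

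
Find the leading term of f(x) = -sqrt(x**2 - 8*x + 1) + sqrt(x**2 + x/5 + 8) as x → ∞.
41/10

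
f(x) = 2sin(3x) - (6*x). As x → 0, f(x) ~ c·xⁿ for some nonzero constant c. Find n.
3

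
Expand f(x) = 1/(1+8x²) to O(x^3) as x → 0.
1 - 8*x**2 + O(x**3)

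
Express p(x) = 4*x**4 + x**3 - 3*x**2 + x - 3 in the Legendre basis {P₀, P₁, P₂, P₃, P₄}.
(-16/5)P₀ + (8/5)P₁ + (2/7)P₂ + (2/5)P₃ + (32/35)P₄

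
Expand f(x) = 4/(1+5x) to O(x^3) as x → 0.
4 - 20*x + 100*x**2 + O(x**3)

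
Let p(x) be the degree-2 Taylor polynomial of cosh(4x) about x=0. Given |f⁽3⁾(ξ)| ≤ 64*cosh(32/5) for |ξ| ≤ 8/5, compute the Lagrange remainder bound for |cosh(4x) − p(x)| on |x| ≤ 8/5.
16384*cosh(32/5)/375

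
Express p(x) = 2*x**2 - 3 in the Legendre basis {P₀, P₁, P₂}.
(-7/3)P₀ + (4/3)P₂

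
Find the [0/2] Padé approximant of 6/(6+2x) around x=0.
1/(x/3 + 1)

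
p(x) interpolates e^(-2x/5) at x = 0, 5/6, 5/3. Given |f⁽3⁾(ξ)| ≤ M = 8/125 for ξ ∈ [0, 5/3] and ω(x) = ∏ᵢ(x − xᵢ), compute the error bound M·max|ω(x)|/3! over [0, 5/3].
sqrt(3)/729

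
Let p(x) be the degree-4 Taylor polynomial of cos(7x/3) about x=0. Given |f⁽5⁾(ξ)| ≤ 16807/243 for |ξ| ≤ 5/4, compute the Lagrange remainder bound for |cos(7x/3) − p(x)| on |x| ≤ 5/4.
10504375/5971968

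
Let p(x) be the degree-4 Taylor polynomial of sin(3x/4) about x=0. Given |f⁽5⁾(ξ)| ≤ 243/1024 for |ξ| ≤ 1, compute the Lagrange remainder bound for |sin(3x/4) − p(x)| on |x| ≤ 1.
81/40960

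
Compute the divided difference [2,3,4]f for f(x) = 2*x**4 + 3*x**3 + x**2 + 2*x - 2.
138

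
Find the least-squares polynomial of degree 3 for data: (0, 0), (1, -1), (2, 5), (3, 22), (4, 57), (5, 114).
-1/42 + (-587/252)x + (7/12)x² + (8/9)x³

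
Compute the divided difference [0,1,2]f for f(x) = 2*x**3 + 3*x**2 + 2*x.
9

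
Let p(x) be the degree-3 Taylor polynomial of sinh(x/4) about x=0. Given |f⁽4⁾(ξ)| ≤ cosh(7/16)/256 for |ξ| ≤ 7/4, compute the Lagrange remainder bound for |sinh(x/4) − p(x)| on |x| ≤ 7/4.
2401*cosh(7/16)/1572864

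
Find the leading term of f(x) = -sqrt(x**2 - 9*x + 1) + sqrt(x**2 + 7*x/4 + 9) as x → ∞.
43/8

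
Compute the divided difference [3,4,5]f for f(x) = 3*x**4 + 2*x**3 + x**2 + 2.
316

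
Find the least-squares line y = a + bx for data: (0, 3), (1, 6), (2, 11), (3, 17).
a = 11/5, b = 47/10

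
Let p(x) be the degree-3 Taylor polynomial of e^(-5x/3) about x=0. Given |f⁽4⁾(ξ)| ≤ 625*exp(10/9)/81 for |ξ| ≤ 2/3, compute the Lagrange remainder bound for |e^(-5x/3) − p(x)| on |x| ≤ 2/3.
1250*exp(10/9)/19683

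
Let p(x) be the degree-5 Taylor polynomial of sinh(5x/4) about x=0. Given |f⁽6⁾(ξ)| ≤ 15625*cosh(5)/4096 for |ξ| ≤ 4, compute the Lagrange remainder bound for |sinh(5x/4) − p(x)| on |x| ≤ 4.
3125*cosh(5)/144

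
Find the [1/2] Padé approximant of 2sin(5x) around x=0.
10*x/(25*x**2/6 + 1)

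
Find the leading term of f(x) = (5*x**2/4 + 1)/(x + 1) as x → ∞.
5*x/4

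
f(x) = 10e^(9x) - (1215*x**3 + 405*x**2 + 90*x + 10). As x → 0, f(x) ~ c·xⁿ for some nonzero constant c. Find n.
4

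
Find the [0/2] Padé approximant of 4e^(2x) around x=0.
4/(2*x**2 - 2*x + 1)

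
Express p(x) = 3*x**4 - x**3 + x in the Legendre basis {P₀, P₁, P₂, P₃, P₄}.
(3/5)P₀ + (2/5)P₁ + (12/7)P₂ + (-2/5)P₃ + (24/35)P₄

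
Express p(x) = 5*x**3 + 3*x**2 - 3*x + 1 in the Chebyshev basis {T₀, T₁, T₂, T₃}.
(5/2)T₀ + (3/4)T₁ + (3/2)T₂ + (5/4)T₃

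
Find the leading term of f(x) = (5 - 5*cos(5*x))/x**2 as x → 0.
125/2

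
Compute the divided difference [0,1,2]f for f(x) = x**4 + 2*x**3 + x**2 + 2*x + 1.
14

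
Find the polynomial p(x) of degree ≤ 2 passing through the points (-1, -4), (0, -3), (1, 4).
3*x**2 + 4*x - 3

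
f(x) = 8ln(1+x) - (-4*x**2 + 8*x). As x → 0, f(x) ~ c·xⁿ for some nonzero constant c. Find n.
3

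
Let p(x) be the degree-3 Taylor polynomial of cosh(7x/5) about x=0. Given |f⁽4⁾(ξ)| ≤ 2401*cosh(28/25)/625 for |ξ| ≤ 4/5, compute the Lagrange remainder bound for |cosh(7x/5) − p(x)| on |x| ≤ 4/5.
76832*cosh(28/25)/1171875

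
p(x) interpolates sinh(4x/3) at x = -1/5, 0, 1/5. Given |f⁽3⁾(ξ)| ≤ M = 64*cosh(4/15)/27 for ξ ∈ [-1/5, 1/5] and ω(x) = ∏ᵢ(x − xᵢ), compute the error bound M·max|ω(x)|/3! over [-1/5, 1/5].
64*sqrt(3)*cosh(4/15)/91125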